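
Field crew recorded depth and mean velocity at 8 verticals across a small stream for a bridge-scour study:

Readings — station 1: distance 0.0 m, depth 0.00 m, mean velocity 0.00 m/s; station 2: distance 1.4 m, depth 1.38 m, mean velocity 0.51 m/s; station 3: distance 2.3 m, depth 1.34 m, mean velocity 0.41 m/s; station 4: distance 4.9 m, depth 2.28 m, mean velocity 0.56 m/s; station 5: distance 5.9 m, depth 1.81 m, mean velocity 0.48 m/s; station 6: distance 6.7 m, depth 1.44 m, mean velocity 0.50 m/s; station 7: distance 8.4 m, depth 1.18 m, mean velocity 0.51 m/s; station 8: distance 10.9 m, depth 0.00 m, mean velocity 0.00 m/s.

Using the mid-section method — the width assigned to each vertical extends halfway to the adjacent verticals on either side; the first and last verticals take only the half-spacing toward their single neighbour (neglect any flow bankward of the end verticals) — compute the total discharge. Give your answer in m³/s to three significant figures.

w_2 = (2.3 − 0.0)/2 = 1.15 m; q_2 = 0.51 × 1.38 × 1.15 = 0.8094 m³/s
w_3 = (4.9 − 1.4)/2 = 1.75 m; q_3 = 0.41 × 1.34 × 1.75 = 0.9615 m³/s
w_4 = (5.9 − 2.3)/2 = 1.8 m; q_4 = 0.56 × 2.28 × 1.8 = 2.298 m³/s
w_5 = (6.7 − 4.9)/2 = 0.9 m; q_5 = 0.48 × 1.81 × 0.9 = 0.7819 m³/s
w_6 = (8.4 − 5.9)/2 = 1.25 m; q_6 = 0.50 × 1.44 × 1.25 = 0.9000 m³/s
w_7 = (10.9 − 6.7)/2 = 2.1 m; q_7 = 0.51 × 1.18 × 2.1 = 1.264 m³/s
Stations 1, 8 contribute zero (depth or velocity is 0).
Q = Σ qᵢ = 7.015 m³/s

7.01 m³/s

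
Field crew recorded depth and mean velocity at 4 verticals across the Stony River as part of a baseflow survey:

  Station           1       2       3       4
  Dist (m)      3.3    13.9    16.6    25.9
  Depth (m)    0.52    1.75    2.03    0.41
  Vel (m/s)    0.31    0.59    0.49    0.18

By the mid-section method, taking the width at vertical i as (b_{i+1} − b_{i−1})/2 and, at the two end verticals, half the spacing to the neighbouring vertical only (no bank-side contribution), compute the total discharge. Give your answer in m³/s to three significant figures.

w_1 = (13.9 − 3.3)/2 = 5.3 m; q_1 = 0.31 × 0.52 × 5.3 = 0.8544 m³/s
w_2 = (16.6 − 3.3)/2 = 6.65 m; q_2 = 0.59 × 1.75 × 6.65 = 6.866 m³/s
w_3 = (25.9 − 13.9)/2 = 6 m; q_3 = 0.49 × 2.03 × 6 = 5.968 m³/s
w_4 = (25.9 − 16.6)/2 = 4.65 m; q_4 = 0.18 × 0.41 × 4.65 = 0.3432 m³/s
Q = Σ qᵢ = 14.03 m³/s

14.0 m³/s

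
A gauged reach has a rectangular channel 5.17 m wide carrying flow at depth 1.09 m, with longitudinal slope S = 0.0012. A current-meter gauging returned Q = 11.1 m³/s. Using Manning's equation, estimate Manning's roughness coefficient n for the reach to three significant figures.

A = b·y = 5.17 × 1.09 = 5.635 m²
P = b + 2y = 5.17 + 2×1.09 = 7.350 m
R = A/P = 5.635/7.350 = 0.7667 m
n = (1/Q)·A·R^(2/3)·S^(1/2) = (1/11.1) × 5.635 × 0.8377 × 0.03464 = 0.01473

0.0147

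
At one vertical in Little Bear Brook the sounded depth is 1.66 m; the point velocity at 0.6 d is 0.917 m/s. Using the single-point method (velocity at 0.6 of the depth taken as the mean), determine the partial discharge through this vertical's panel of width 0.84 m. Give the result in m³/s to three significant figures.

1.28 m³/s

v̄ = v₀.₆ = 0.917 m/s
q = v̄ × d × w = 0.9170 × 1.66 × 0.84 = 1.279 m³/s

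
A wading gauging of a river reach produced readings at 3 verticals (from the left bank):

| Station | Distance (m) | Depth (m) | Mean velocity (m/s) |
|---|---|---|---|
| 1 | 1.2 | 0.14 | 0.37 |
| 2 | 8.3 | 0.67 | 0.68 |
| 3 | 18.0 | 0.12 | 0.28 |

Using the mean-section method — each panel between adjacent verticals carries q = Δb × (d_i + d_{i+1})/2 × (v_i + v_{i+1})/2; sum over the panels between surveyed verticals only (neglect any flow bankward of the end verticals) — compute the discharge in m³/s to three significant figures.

3.35 m³/s

Panel 1-2: Δb = 7.1 m, d̄ = (0.14+0.67)/2 = 0.405, v̄ = (0.37+0.68)/2 = 0.525 → q = 7.1×0.405×0.525 = 1.510 m³/s
Panel 2-3: Δb = 9.7 m, d̄ = (0.67+0.12)/2 = 0.395, v̄ = (0.68+0.28)/2 = 0.48 → q = 9.7×0.395×0.48 = 1.839 m³/s
Q = Σ q = 3.349 m³/s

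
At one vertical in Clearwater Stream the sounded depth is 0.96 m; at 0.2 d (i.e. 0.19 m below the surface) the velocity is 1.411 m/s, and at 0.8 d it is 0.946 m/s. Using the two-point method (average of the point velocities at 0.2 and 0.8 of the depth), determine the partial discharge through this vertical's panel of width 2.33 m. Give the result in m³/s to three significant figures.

2.64 m³/s

v̄ = (1.411 + 0.946) / 2 = 1.179 m/s
q = v̄ × d × w = 1.179 × 0.96 × 2.33 = 2.636 m³/s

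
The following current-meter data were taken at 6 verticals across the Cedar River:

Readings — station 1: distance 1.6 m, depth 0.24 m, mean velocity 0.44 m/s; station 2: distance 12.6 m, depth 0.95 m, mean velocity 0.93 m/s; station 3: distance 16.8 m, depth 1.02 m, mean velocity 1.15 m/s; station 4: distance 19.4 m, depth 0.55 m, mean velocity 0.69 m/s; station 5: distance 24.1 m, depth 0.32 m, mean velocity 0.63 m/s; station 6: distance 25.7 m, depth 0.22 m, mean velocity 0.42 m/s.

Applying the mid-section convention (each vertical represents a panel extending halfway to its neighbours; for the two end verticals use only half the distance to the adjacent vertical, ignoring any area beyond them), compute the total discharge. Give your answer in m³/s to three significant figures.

13.4 m³/s

w_1 = (12.6 − 1.6)/2 = 5.5 m; q_1 = 0.44 × 0.24 × 5.5 = 0.5808 m³/s
w_2 = (16.8 − 1.6)/2 = 7.6 m; q_2 = 0.93 × 0.95 × 7.6 = 6.715 m³/s
w_3 = (19.4 − 12.6)/2 = 3.4 m; q_3 = 1.15 × 1.02 × 3.4 = 3.988 m³/s
w_4 = (24.1 − 16.8)/2 = 3.65 m; q_4 = 0.69 × 0.55 × 3.65 = 1.385 m³/s
w_5 = (25.7 − 19.4)/2 = 3.15 m; q_5 = 0.63 × 0.32 × 3.15 = 0.6350 m³/s
w_6 = (25.7 − 24.1)/2 = 0.8 m; q_6 = 0.42 × 0.22 × 0.8 = 0.07392 m³/s
Q = Σ qᵢ = 13.38 m³/s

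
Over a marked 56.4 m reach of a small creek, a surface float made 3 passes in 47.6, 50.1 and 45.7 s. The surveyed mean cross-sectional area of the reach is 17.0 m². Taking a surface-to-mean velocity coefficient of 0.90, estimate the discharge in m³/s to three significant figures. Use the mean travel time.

t̄ = (47.6 + 50.1 + 45.7) / 3 = 47.8 s
v_surface = L / t̄ = 56.4 / 47.8 = 1.180 m/s
v_mean = 0.90 × 1.180 = 1.062 m/s
Q = A × v_mean = 17.0 × 1.062 = 18.05 m³/s

18.1 m³/s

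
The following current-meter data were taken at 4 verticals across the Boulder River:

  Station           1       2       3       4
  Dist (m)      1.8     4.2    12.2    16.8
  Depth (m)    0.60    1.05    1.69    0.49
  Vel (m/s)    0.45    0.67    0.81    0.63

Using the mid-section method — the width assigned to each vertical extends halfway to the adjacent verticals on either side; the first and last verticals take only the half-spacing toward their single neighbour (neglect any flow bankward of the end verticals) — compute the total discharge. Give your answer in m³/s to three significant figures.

w_1 = (4.2 − 1.8)/2 = 1.2 m; q_1 = 0.45 × 0.60 × 1.2 = 0.3240 m³/s
w_2 = (12.2 − 1.8)/2 = 5.2 m; q_2 = 0.67 × 1.05 × 5.2 = 3.658 m³/s
w_3 = (16.8 − 4.2)/2 = 6.3 m; q_3 = 0.81 × 1.69 × 6.3 = 8.624 m³/s
w_4 = (16.8 − 12.2)/2 = 2.3 m; q_4 = 0.63 × 0.49 × 2.3 = 0.7100 m³/s
Q = Σ qᵢ = 13.32 m³/s

13.3 m³/s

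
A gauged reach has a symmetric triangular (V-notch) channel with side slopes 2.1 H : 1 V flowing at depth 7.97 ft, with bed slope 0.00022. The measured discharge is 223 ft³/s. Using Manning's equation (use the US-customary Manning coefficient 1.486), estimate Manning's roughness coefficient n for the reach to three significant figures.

A = z·y² = 2.1×7.97² = 133.4 ft²
P = 2y√(1+z²) = 2×7.97×√(1+2.1²) = 37.08 ft
R = A/P = 133.4/37.08 = 3.598 ft
n = (1.486/Q)·A·R^(2/3)·S^(1/2) = (1.486/223) × 133.4 × 2.348 × 0.01483 = 0.03096

0.0310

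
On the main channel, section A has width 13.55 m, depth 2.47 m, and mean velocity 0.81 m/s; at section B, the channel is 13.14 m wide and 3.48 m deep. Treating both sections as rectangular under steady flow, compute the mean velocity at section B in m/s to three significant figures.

0.593 m/s

Q = A₁V₁ = (13.55×2.47) × 0.81 = 27.11 m³/s
A₂ = 13.14 × 3.48 = 45.73 m²
V₂ = Q/A₂ = 27.11/45.73 = 0.5929 m/s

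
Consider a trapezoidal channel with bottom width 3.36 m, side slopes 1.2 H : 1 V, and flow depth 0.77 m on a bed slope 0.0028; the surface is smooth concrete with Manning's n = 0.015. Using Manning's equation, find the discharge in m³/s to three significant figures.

A = (b + z·y)·y = (3.36 + 1.2×0.77)×0.77 = 3.299 m²
P = b + 2y√(1+z²) = 3.36 + 2×0.77×√(1+1.2²) = 5.766 m
R = A/P = 3.299/5.766 = 0.5721 m
Q = (1/n)·A·R^(2/3)·S^(1/2) = (1/0.015) × 3.299 × 0.5721^(2/3) × 0.0028^(1/2) = 8.020 m³/s

8.02 m³/s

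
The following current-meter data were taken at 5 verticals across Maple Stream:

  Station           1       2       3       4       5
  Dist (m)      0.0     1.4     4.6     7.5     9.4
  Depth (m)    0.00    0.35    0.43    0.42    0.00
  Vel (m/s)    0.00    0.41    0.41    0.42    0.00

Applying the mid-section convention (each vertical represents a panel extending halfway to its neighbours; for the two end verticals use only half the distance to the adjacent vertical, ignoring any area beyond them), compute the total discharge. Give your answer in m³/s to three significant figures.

w_2 = (4.6 − 0.0)/2 = 2.3 m; q_2 = 0.41 × 0.35 × 2.3 = 0.3301 m³/s
w_3 = (7.5 − 1.4)/2 = 3.05 m; q_3 = 0.41 × 0.43 × 3.05 = 0.5377 m³/s
w_4 = (9.4 − 4.6)/2 = 2.4 m; q_4 = 0.42 × 0.42 × 2.4 = 0.4234 m³/s
Stations 1, 5 contribute zero (depth or velocity is 0).
Q = Σ qᵢ = 1.291 m³/s

1.29 m³/s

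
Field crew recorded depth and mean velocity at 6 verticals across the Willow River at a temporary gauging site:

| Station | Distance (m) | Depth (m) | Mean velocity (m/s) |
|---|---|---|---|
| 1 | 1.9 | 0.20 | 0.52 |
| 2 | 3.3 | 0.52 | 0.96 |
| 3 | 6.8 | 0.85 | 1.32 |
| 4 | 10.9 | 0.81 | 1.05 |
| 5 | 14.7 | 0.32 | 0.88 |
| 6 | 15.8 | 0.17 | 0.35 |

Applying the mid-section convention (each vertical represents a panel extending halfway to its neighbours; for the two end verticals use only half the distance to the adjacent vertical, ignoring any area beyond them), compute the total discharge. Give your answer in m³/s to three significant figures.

9.64 m³/s

w_1 = (3.3 − 1.9)/2 = 0.7 m; q_1 = 0.52 × 0.20 × 0.7 = 0.07280 m³/s
w_2 = (6.8 − 1.9)/2 = 2.45 m; q_2 = 0.96 × 0.52 × 2.45 = 1.223 m³/s
w_3 = (10.9 − 3.3)/2 = 3.8 m; q_3 = 1.32 × 0.85 × 3.8 = 4.264 m³/s
w_4 = (14.7 − 6.8)/2 = 3.95 m; q_4 = 1.05 × 0.81 × 3.95 = 3.359 m³/s
w_5 = (15.8 − 10.9)/2 = 2.45 m; q_5 = 0.88 × 0.32 × 2.45 = 0.6899 m³/s
w_6 = (15.8 − 14.7)/2 = 0.55 m; q_6 = 0.35 × 0.17 × 0.55 = 0.03273 m³/s
Q = Σ qᵢ = 9.642 m³/s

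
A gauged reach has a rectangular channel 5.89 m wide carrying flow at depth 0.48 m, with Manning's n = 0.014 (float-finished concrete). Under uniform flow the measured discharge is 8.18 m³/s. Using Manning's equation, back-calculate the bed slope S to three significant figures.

0.00534

A = b·y = 5.89 × 0.48 = 2.827 m²
P = b + 2y = 5.89 + 2×0.48 = 6.850 m
R = A/P = 2.827/6.850 = 0.4127 m
S = (Q·n / (1·A·R^(2/3)))² = (8.18×0.014 / (1×2.827×0.5543))² = 0.005339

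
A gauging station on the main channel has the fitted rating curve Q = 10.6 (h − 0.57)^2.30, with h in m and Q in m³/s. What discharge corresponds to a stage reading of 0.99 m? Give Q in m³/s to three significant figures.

Q = 10.6 × (0.99 − 0.57)^2.30 = 10.6 × 0.42^2.30 = 1.441 m³/s

1.44 m³/s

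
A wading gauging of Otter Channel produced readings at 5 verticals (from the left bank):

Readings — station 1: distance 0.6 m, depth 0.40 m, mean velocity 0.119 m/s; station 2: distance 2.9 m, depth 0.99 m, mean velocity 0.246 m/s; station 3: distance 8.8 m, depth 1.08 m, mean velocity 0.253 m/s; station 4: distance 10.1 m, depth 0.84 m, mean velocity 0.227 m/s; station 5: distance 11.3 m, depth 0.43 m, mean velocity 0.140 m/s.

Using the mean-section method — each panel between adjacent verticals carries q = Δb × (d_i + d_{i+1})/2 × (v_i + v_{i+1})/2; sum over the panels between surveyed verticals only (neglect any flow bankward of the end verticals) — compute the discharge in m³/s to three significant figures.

Panel 1-2: Δb = 2.3 m, d̄ = (0.40+0.99)/2 = 0.695, v̄ = (0.119+0.246)/2 = 0.1825 → q = 2.3×0.695×0.1825 = 0.2917 m³/s
Panel 2-3: Δb = 5.9 m, d̄ = (0.99+1.08)/2 = 1.035, v̄ = (0.246+0.253)/2 = 0.2495 → q = 5.9×1.035×0.2495 = 1.524 m³/s
Panel 3-4: Δb = 1.3 m, d̄ = (1.08+0.84)/2 = 0.96, v̄ = (0.253+0.227)/2 = 0.24 → q = 1.3×0.96×0.24 = 0.2995 m³/s
Panel 4-5: Δb = 1.2 m, d̄ = (0.84+0.43)/2 = 0.635, v̄ = (0.227+0.140)/2 = 0.1835 → q = 1.2×0.635×0.1835 = 0.1398 m³/s
Q = Σ q = 2.255 m³/s

2.25 m³/s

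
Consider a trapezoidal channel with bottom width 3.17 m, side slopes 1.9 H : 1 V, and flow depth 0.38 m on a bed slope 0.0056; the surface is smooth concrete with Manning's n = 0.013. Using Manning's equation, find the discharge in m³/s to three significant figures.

3.88 m³/s

A = (b + z·y)·y = (3.17 + 1.9×0.38)×0.38 = 1.479 m²
P = b + 2y√(1+z²) = 3.17 + 2×0.38×√(1+1.9²) = 4.802 m
R = A/P = 1.479/4.802 = 0.3080 m
Q = (1/n)·A·R^(2/3)·S^(1/2) = (1/0.013) × 1.479 × 0.3080^(2/3) × 0.0056^(1/2) = 3.883 m³/s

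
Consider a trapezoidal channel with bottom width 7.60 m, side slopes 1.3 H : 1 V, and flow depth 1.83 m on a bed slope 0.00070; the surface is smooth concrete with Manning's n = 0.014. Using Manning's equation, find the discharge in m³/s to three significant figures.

42.0 m³/s

A = (b + z·y)·y = (7.60 + 1.3×1.83)×1.83 = 18.26 m²
P = b + 2y√(1+z²) = 7.60 + 2×1.83×√(1+1.3²) = 13.60 m
R = A/P = 18.26/13.60 = 1.342 m
Q = (1/n)·A·R^(2/3)·S^(1/2) = (1/0.014) × 18.26 × 1.342^(2/3) × 0.00070^(1/2) = 42.00 m³/s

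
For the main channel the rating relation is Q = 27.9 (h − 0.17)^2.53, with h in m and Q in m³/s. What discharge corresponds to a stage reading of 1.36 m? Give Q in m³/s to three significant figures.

Q = 27.9 × (1.36 − 0.17)^2.53 = 27.9 × 1.19^2.53 = 43.32 m³/s

43.3 m³/s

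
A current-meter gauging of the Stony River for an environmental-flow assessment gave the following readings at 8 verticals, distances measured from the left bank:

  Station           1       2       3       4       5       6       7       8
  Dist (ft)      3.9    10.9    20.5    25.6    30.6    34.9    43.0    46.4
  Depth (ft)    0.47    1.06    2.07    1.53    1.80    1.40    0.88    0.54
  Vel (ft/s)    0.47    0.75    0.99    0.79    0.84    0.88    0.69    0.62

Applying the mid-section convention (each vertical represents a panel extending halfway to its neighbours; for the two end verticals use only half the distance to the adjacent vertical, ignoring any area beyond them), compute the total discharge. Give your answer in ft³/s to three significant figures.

w_1 = (10.9 − 3.9)/2 = 3.5 ft; q_1 = 0.47 × 0.47 × 3.5 = 0.7732 ft³/s
w_2 = (20.5 − 3.9)/2 = 8.3 ft; q_2 = 0.75 × 1.06 × 8.3 = 6.599 ft³/s
w_3 = (25.6 − 10.9)/2 = 7.35 ft; q_3 = 0.99 × 2.07 × 7.35 = 15.06 ft³/s
w_4 = (30.6 − 20.5)/2 = 5.05 ft; q_4 = 0.79 × 1.53 × 5.05 = 6.104 ft³/s
w_5 = (34.9 − 25.6)/2 = 4.65 ft; q_5 = 0.84 × 1.80 × 4.65 = 7.031 ft³/s
w_6 = (43.0 − 30.6)/2 = 6.2 ft; q_6 = 0.88 × 1.40 × 6.2 = 7.638 ft³/s
w_7 = (46.4 − 34.9)/2 = 5.75 ft; q_7 = 0.69 × 0.88 × 5.75 = 3.491 ft³/s
w_8 = (46.4 − 43.0)/2 = 1.7 ft; q_8 = 0.62 × 0.54 × 1.7 = 0.5692 ft³/s
Q = Σ qᵢ = 47.27 ft³/s

47.3 ft³/s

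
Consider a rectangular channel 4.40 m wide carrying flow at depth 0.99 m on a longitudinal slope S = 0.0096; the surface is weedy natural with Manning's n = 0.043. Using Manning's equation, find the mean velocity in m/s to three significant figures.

1.77 m/s

A = b·y = 4.40 × 0.99 = 4.356 m²
P = b + 2y = 4.40 + 2×0.99 = 6.380 m
R = A/P = 4.356/6.380 = 0.6828 m
Q = (1/n)·A·R^(2/3)·S^(1/2) = (1/0.043) × 4.356 × 0.6828^(2/3) × 0.0096^(1/2) = 7.696 m³/s
V = Q/A = 7.696/4.356 = 1.767 m/s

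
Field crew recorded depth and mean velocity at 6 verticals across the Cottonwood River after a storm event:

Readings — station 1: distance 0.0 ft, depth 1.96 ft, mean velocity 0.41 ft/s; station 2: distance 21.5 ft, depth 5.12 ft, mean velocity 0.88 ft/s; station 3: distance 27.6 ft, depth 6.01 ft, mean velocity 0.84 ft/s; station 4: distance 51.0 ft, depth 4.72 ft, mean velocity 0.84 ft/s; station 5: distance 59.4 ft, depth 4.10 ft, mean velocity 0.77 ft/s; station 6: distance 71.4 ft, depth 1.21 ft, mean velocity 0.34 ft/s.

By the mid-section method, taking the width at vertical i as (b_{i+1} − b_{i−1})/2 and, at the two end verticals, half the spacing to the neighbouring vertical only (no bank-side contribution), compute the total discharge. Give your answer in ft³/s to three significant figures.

w_1 = (21.5 − 0.0)/2 = 10.75 ft; q_1 = 0.41 × 1.96 × 10.75 = 8.639 ft³/s
w_2 = (27.6 − 0.0)/2 = 13.8 ft; q_2 = 0.88 × 5.12 × 13.8 = 62.18 ft³/s
w_3 = (51.0 − 21.5)/2 = 14.75 ft; q_3 = 0.84 × 6.01 × 14.75 = 74.46 ft³/s
w_4 = (59.4 − 27.6)/2 = 15.9 ft; q_4 = 0.84 × 4.72 × 15.9 = 63.04 ft³/s
w_5 = (71.4 − 51.0)/2 = 10.2 ft; q_5 = 0.77 × 4.10 × 10.2 = 32.20 ft³/s
w_6 = (71.4 − 59.4)/2 = 6 ft; q_6 = 0.34 × 1.21 × 6 = 2.468 ft³/s
Q = Σ qᵢ = 243.0 ft³/s

243 ft³/s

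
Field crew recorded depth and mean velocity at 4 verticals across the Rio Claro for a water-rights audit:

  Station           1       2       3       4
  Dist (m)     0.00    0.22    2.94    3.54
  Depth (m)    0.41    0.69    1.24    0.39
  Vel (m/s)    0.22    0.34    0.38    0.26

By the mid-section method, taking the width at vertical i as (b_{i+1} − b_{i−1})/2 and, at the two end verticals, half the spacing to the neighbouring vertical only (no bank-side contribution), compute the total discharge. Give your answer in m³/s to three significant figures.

w_1 = (0.22 − 0.00)/2 = 0.11 m; q_1 = 0.22 × 0.41 × 0.11 = 0.009922 m³/s
w_2 = (2.94 − 0.00)/2 = 1.47 m; q_2 = 0.34 × 0.69 × 1.47 = 0.3449 m³/s
w_3 = (3.54 − 0.22)/2 = 1.66 m; q_3 = 0.38 × 1.24 × 1.66 = 0.7822 m³/s
w_4 = (3.54 − 2.94)/2 = 0.3 m; q_4 = 0.26 × 0.39 × 0.3 = 0.03042 m³/s
Q = Σ qᵢ = 1.167 m³/s

1.17 m³/s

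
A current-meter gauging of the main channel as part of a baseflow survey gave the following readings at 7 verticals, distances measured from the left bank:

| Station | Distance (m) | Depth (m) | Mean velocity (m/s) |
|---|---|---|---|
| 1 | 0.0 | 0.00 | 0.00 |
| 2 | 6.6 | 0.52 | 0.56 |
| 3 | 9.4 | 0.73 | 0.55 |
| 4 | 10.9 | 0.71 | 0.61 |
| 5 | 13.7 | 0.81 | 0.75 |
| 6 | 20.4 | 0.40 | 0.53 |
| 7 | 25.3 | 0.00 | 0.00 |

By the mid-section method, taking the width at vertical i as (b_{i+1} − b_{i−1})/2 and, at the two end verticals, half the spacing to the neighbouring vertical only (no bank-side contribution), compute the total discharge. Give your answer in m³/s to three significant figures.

w_2 = (9.4 − 0.0)/2 = 4.7 m; q_2 = 0.56 × 0.52 × 4.7 = 1.369 m³/s
w_3 = (10.9 − 6.6)/2 = 2.15 m; q_3 = 0.55 × 0.73 × 2.15 = 0.8632 m³/s
w_4 = (13.7 − 9.4)/2 = 2.15 m; q_4 = 0.61 × 0.71 × 2.15 = 0.9312 m³/s
w_5 = (20.4 − 10.9)/2 = 4.75 m; q_5 = 0.75 × 0.81 × 4.75 = 2.886 m³/s
w_6 = (25.3 − 13.7)/2 = 5.8 m; q_6 = 0.53 × 0.40 × 5.8 = 1.230 m³/s
Stations 1, 7 contribute zero (depth or velocity is 0).
Q = Σ qᵢ = 7.278 m³/s

7.28 m³/s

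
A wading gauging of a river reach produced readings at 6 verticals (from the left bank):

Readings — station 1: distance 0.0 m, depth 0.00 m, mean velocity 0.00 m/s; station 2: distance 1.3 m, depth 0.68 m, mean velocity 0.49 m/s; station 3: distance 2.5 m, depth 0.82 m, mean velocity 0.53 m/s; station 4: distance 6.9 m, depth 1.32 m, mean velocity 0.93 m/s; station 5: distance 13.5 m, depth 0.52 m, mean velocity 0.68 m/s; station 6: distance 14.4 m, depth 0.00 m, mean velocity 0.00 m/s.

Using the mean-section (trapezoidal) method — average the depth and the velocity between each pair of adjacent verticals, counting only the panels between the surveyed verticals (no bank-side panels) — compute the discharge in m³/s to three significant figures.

Panel 1-2: Δb = 1.3 m, d̄ = (0.00+0.68)/2 = 0.34, v̄ = (0.00+0.49)/2 = 0.245 → q = 1.3×0.34×0.245 = 0.1083 m³/s
Panel 2-3: Δb = 1.2 m, d̄ = (0.68+0.82)/2 = 0.75, v̄ = (0.49+0.53)/2 = 0.51 → q = 1.2×0.75×0.51 = 0.4590 m³/s
Panel 3-4: Δb = 4.4 m, d̄ = (0.82+1.32)/2 = 1.07, v̄ = (0.53+0.93)/2 = 0.73 → q = 4.4×1.07×0.73 = 3.437 m³/s
Panel 4-5: Δb = 6.6 m, d̄ = (1.32+0.52)/2 = 0.92, v̄ = (0.93+0.68)/2 = 0.805 → q = 6.6×0.92×0.805 = 4.888 m³/s
Panel 5-6: Δb = 0.9 m, d̄ = (0.52+0.00)/2 = 0.26, v̄ = (0.68+0.00)/2 = 0.34 → q = 0.9×0.26×0.34 = 0.07956 m³/s
Q = Σ q = 8.972 m³/s

8.97 m³/s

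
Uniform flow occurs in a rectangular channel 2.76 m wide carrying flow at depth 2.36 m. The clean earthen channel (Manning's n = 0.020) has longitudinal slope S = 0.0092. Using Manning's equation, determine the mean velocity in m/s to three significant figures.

4.37 m/s

A = b·y = 2.76 × 2.36 = 6.514 m²
P = b + 2y = 2.76 + 2×2.36 = 7.480 m
R = A/P = 6.514/7.480 = 0.8708 m
Q = (1/n)·A·R^(2/3)·S^(1/2) = (1/0.020) × 6.514 × 0.8708^(2/3) × 0.0092^(1/2) = 28.49 m³/s
V = Q/A = 28.49/6.514 = 4.373 m/s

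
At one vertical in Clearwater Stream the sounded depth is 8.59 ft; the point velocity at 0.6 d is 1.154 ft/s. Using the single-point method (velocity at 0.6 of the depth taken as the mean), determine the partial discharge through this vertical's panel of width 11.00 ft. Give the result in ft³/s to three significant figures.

v̄ = v₀.₆ = 1.154 ft/s
q = v̄ × d × w = 1.154 × 8.59 × 11.00 = 109.0 ft³/s

109 ft³/s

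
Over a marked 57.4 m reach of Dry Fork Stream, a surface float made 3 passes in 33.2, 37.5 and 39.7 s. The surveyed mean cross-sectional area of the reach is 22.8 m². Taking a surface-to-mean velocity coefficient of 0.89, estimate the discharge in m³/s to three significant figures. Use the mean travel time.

t̄ = (33.2 + 37.5 + 39.7) / 3 = 36.8 s
v_surface = L / t̄ = 57.4 / 36.8 = 1.560 m/s
v_mean = 0.89 × 1.560 = 1.388 m/s
Q = A × v_mean = 22.8 × 1.388 = 31.65 m³/s

31.7 m³/s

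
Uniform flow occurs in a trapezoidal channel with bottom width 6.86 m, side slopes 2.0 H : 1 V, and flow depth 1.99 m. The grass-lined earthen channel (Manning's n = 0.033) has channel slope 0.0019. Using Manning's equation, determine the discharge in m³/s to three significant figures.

35.1 m³/s

A = (b + z·y)·y = (6.86 + 2.0×1.99)×1.99 = 21.57 m²
P = b + 2y√(1+z²) = 6.86 + 2×1.99×√(1+2.0²) = 15.76 m
R = A/P = 21.57/15.76 = 1.369 m
Q = (1/n)·A·R^(2/3)·S^(1/2) = (1/0.033) × 21.57 × 1.369^(2/3) × 0.0019^(1/2) = 35.13 m³/s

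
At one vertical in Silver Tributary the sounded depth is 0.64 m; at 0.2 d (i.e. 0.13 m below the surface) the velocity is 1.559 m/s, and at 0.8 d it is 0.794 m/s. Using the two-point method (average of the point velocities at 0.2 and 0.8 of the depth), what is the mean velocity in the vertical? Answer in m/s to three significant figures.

1.18 m/s

v̄ = (1.559 + 0.794) / 2 = 1.177 m/s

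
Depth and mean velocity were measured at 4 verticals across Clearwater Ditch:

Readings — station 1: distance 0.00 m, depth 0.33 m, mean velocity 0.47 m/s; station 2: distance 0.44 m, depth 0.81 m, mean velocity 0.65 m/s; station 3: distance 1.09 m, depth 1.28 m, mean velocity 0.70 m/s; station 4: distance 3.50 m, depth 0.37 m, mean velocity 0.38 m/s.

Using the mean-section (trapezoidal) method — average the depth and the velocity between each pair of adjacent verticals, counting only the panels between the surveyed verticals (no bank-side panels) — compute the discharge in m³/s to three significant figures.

Panel 1-2: Δb = 0.44 m, d̄ = (0.33+0.81)/2 = 0.57, v̄ = (0.47+0.65)/2 = 0.56 → q = 0.44×0.57×0.56 = 0.1404 m³/s
Panel 2-3: Δb = 0.65 m, d̄ = (0.81+1.28)/2 = 1.045, v̄ = (0.65+0.70)/2 = 0.675 → q = 0.65×1.045×0.675 = 0.4585 m³/s
Panel 3-4: Δb = 2.41 m, d̄ = (1.28+0.37)/2 = 0.825, v̄ = (0.70+0.38)/2 = 0.54 → q = 2.41×0.825×0.54 = 1.074 m³/s
Q = Σ q = 1.673 m³/s

1.67 m³/s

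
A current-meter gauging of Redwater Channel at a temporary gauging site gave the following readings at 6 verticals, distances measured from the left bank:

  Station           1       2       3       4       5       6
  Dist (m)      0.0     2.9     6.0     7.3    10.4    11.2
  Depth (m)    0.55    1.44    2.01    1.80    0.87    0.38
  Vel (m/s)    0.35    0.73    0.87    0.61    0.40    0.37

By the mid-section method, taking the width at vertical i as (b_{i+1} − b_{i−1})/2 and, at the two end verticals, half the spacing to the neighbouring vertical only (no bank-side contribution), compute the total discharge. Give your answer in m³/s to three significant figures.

w_1 = (2.9 − 0.0)/2 = 1.45 m; q_1 = 0.35 × 0.55 × 1.45 = 0.2791 m³/s
w_2 = (6.0 − 0.0)/2 = 3 m; q_2 = 0.73 × 1.44 × 3 = 3.154 m³/s
w_3 = (7.3 − 2.9)/2 = 2.2 m; q_3 = 0.87 × 2.01 × 2.2 = 3.847 m³/s
w_4 = (10.4 − 6.0)/2 = 2.2 m; q_4 = 0.61 × 1.80 × 2.2 = 2.416 m³/s
w_5 = (11.2 − 7.3)/2 = 1.95 m; q_5 = 0.40 × 0.87 × 1.95 = 0.6786 m³/s
w_6 = (11.2 − 10.4)/2 = 0.4 m; q_6 = 0.37 × 0.38 × 0.4 = 0.05624 m³/s
Q = Σ qᵢ = 10.43 m³/s

10.4 m³/s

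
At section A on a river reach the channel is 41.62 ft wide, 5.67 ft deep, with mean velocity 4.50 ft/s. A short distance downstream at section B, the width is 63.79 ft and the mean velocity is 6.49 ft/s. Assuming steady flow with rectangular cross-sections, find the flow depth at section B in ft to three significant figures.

Q = A₁V₁ = (41.62×5.67) × 4.50 = 1062 ft³/s
d₂ = Q/(b₂ V₂) = 1062/(63.79×6.49) = 2.565 ft

2.57 ft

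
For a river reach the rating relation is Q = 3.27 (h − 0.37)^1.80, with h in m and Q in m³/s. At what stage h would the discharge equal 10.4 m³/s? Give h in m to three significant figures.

h − h₀ = (Q/C)^(1/b) = (10.4/3.27)^(1/1.80) = 1.902 m
h = 0.37 + 1.902 = 2.272 m

2.27 m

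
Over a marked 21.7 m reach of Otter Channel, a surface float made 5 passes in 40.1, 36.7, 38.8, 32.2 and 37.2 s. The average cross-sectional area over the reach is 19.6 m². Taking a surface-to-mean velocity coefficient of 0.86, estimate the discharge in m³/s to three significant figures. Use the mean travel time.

t̄ = (40.1 + 36.7 + 38.8 + 32.2 + 37.2) / 5 = 37 s
v_surface = L / t̄ = 21.7 / 37 = 0.5865 m/s
v_mean = 0.86 × 0.5865 = 0.5044 m/s
Q = A × v_mean = 19.6 × 0.5044 = 9.886 m³/s

9.89 m³/s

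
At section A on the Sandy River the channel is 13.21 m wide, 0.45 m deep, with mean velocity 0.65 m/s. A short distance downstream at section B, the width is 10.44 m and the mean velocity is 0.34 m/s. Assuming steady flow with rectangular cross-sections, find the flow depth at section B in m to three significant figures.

1.09 m

Q = A₁V₁ = (13.21×0.45) × 0.65 = 3.864 m³/s
d₂ = Q/(b₂ V₂) = 3.864/(10.44×0.34) = 1.089 m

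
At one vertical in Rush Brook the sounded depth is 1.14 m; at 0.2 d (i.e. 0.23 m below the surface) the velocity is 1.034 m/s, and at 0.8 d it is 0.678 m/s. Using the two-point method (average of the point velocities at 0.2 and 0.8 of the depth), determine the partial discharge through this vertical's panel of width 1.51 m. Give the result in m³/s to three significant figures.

v̄ = (1.034 + 0.678) / 2 = 0.8560 m/s
q = v̄ × d × w = 0.8560 × 1.14 × 1.51 = 1.474 m³/s

1.47 m³/s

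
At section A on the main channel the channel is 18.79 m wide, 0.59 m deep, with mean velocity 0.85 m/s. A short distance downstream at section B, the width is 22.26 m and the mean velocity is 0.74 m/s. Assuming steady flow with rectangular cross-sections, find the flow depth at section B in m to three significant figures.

Q = A₁V₁ = (18.79×0.59) × 0.85 = 9.423 m³/s
d₂ = Q/(b₂ V₂) = 9.423/(22.26×0.74) = 0.5721 m

0.572 m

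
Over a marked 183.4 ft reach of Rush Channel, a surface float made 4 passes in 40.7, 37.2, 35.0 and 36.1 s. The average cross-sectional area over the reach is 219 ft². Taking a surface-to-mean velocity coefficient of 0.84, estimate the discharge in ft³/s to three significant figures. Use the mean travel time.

906 ft³/s

t̄ = (40.7 + 37.2 + 35.0 + 36.1) / 4 = 37.25 s
v_surface = L / t̄ = 183.4 / 37.25 = 4.923 ft/s
v_mean = 0.84 × 4.923 = 4.136 ft/s
Q = A × v_mean = 219 × 4.136 = 905.7 ft³/s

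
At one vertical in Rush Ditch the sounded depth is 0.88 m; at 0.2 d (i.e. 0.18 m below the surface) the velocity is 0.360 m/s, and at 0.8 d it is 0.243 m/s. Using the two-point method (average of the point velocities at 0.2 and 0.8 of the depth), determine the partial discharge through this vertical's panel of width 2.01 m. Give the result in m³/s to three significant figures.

v̄ = (0.360 + 0.243) / 2 = 0.3015 m/s
q = v̄ × d × w = 0.3015 × 0.88 × 2.01 = 0.5333 m³/s

0.533 m³/s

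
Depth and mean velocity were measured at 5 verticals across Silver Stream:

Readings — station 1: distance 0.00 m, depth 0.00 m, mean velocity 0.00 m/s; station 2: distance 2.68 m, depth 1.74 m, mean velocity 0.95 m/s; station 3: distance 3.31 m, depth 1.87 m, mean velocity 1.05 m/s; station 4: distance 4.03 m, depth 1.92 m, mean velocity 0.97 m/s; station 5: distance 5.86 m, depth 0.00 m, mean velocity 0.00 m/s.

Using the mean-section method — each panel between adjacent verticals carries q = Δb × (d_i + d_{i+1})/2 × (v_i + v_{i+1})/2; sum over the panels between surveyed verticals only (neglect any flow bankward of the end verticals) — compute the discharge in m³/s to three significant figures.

Panel 1-2: Δb = 2.68 m, d̄ = (0.00+1.74)/2 = 0.87, v̄ = (0.00+0.95)/2 = 0.475 → q = 2.68×0.87×0.475 = 1.108 m³/s
Panel 2-3: Δb = 0.63 m, d̄ = (1.74+1.87)/2 = 1.805, v̄ = (0.95+1.05)/2 = 1 → q = 0.63×1.805×1 = 1.137 m³/s
Panel 3-4: Δb = 0.72 m, d̄ = (1.87+1.92)/2 = 1.895, v̄ = (1.05+0.97)/2 = 1.01 → q = 0.72×1.895×1.01 = 1.378 m³/s
Panel 4-5: Δb = 1.83 m, d̄ = (1.92+0.00)/2 = 0.96, v̄ = (0.97+0.00)/2 = 0.485 → q = 1.83×0.96×0.485 = 0.8520 m³/s
Q = Σ q = 4.475 m³/s

4.47 m³/s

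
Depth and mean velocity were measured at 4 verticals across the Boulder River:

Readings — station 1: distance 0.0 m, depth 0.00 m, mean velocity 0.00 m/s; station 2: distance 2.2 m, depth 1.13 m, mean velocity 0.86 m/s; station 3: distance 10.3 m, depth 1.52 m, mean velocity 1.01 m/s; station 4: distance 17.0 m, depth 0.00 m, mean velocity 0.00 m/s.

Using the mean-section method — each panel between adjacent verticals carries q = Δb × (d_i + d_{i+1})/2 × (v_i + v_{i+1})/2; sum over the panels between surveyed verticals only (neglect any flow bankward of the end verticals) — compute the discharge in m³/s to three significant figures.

13.1 m³/s

Panel 1-2: Δb = 2.2 m, d̄ = (0.00+1.13)/2 = 0.565, v̄ = (0.00+0.86)/2 = 0.43 → q = 2.2×0.565×0.43 = 0.5345 m³/s
Panel 2-3: Δb = 8.1 m, d̄ = (1.13+1.52)/2 = 1.325, v̄ = (0.86+1.01)/2 = 0.935 → q = 8.1×1.325×0.935 = 10.03 m³/s
Panel 3-4: Δb = 6.7 m, d̄ = (1.52+0.00)/2 = 0.76, v̄ = (1.01+0.00)/2 = 0.505 → q = 6.7×0.76×0.505 = 2.571 m³/s
Q = Σ q = 13.14 m³/s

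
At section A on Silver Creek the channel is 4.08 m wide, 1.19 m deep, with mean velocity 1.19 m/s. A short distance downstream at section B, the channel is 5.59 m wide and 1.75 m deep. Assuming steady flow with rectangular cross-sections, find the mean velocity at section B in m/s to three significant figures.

0.591 m/s

Q = A₁V₁ = (4.08×1.19) × 1.19 = 5.778 m³/s
A₂ = 5.59 × 1.75 = 9.783 m²
V₂ = Q/A₂ = 5.778/9.783 = 0.5906 m/s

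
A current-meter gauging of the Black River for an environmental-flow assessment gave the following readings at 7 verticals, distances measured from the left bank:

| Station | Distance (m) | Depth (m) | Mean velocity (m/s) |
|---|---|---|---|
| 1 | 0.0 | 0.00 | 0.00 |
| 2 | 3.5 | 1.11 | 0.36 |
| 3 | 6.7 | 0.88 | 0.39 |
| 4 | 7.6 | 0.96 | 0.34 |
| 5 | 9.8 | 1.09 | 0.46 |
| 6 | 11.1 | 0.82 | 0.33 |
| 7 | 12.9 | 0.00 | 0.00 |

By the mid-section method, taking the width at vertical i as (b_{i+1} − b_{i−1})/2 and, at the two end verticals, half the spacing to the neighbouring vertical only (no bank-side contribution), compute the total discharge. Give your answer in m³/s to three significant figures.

w_2 = (6.7 − 0.0)/2 = 3.35 m; q_2 = 0.36 × 1.11 × 3.35 = 1.339 m³/s
w_3 = (7.6 − 3.5)/2 = 2.05 m; q_3 = 0.39 × 0.88 × 2.05 = 0.7036 m³/s
w_4 = (9.8 − 6.7)/2 = 1.55 m; q_4 = 0.34 × 0.96 × 1.55 = 0.5059 m³/s
w_5 = (11.1 − 7.6)/2 = 1.75 m; q_5 = 0.46 × 1.09 × 1.75 = 0.8775 m³/s
w_6 = (12.9 − 9.8)/2 = 1.55 m; q_6 = 0.33 × 0.82 × 1.55 = 0.4194 m³/s
Stations 1, 7 contribute zero (depth or velocity is 0).
Q = Σ qᵢ = 3.845 m³/s

3.85 m³/s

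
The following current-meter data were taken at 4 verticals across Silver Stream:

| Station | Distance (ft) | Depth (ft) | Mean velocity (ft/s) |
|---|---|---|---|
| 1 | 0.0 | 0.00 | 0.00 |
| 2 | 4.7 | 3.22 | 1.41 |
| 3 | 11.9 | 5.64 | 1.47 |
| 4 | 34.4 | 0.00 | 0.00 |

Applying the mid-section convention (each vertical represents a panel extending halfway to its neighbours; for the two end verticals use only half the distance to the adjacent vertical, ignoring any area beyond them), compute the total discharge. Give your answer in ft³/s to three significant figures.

w_2 = (11.9 − 0.0)/2 = 5.95 ft; q_2 = 1.41 × 3.22 × 5.95 = 27.01 ft³/s
w_3 = (34.4 − 4.7)/2 = 14.85 ft; q_3 = 1.47 × 5.64 × 14.85 = 123.1 ft³/s
Stations 1, 4 contribute zero (depth or velocity is 0).
Q = Σ qᵢ = 150.1 ft³/s

150 ft³/s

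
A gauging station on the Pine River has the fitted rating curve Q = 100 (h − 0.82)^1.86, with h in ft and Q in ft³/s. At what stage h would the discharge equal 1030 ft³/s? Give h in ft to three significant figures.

4.32 ft

h − h₀ = (Q/C)^(1/b) = (1030/100)^(1/1.86) = 3.504 ft
h = 0.82 + 3.504 = 4.324 ft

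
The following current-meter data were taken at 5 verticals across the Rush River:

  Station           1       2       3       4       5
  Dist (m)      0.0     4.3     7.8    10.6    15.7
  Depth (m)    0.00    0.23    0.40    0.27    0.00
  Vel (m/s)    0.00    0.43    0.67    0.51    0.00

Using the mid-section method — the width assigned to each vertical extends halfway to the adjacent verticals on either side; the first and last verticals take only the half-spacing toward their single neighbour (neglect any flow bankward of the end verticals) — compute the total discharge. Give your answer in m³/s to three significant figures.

w_2 = (7.8 − 0.0)/2 = 3.9 m; q_2 = 0.43 × 0.23 × 3.9 = 0.3857 m³/s
w_3 = (10.6 − 4.3)/2 = 3.15 m; q_3 = 0.67 × 0.40 × 3.15 = 0.8442 m³/s
w_4 = (15.7 − 7.8)/2 = 3.95 m; q_4 = 0.51 × 0.27 × 3.95 = 0.5439 m³/s
Stations 1, 5 contribute zero (depth or velocity is 0).
Q = Σ qᵢ = 1.774 m³/s

1.77 m³/s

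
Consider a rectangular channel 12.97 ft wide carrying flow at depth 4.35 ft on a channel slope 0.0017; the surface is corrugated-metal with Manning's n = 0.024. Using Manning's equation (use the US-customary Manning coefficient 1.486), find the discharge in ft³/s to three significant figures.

A = b·y = 12.97 × 4.35 = 56.42 ft²
P = b + 2y = 12.97 + 2×4.35 = 21.67 ft
R = A/P = 56.42/21.67 = 2.604 ft
Q = (1.486/n)·A·R^(2/3)·S^(1/2) = (1.486/0.024) × 56.42 × 2.604^(2/3) × 0.0017^(1/2) = 272.6 ft³/s

273 ft³/s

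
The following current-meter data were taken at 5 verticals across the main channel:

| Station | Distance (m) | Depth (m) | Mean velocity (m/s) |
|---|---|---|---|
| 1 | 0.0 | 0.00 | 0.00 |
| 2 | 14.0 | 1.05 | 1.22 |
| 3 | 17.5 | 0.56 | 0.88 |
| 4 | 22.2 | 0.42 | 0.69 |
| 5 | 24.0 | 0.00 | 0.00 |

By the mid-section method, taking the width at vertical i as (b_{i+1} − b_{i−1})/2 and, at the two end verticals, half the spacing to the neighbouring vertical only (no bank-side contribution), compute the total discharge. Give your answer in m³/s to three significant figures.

w_2 = (17.5 − 0.0)/2 = 8.75 m; q_2 = 1.22 × 1.05 × 8.75 = 11.21 m³/s
w_3 = (22.2 − 14.0)/2 = 4.1 m; q_3 = 0.88 × 0.56 × 4.1 = 2.020 m³/s
w_4 = (24.0 − 17.5)/2 = 3.25 m; q_4 = 0.69 × 0.42 × 3.25 = 0.9419 m³/s
Stations 1, 5 contribute zero (depth or velocity is 0).
Q = Σ qᵢ = 14.17 m³/s

14.2 m³/s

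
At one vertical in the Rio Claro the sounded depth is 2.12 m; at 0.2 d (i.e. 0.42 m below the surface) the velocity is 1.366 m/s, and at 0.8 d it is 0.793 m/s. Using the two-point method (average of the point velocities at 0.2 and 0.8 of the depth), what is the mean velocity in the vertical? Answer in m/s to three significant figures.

1.08 m/s

v̄ = (1.366 + 0.793) / 2 = 1.080 m/s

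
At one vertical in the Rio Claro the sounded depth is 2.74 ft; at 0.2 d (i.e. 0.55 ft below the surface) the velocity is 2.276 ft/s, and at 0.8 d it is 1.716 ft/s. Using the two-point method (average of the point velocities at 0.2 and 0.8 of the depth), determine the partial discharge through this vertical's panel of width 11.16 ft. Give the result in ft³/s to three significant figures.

v̄ = (2.276 + 1.716) / 2 = 1.996 ft/s
q = v̄ × d × w = 1.996 × 2.74 × 11.16 = 61.03 ft³/s

61.0 ft³/s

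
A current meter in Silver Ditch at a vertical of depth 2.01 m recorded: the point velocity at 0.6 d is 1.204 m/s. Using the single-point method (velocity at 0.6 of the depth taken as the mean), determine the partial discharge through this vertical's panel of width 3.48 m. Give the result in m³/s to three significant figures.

v̄ = v₀.₆ = 1.204 m/s
q = v̄ × d × w = 1.204 × 2.01 × 3.48 = 8.422 m³/s

8.42 m³/s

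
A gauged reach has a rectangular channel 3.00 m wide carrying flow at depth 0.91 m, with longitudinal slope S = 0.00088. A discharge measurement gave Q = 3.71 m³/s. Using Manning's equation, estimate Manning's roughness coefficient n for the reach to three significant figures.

A = b·y = 3.00 × 0.91 = 2.730 m²
P = b + 2y = 3.00 + 2×0.91 = 4.820 m
R = A/P = 2.730/4.820 = 0.5664 m
n = (1/Q)·A·R^(2/3)·S^(1/2) = (1/3.71) × 2.730 × 0.6846 × 0.02966 = 0.01494

0.0149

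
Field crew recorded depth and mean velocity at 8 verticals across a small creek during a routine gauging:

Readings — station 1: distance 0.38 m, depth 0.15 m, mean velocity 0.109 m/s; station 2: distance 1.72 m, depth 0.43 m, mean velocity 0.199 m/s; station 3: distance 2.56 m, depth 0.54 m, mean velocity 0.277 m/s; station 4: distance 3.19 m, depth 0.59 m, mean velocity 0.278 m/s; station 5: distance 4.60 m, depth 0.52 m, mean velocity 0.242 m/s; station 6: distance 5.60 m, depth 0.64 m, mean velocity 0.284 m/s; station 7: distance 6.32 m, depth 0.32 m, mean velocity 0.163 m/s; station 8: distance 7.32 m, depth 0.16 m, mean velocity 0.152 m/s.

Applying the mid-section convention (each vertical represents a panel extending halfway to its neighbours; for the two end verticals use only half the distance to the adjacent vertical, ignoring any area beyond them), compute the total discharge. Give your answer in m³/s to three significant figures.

w_1 = (1.72 − 0.38)/2 = 0.67 m; q_1 = 0.109 × 0.15 × 0.67 = 0.01095 m³/s
w_2 = (2.56 − 0.38)/2 = 1.09 m; q_2 = 0.199 × 0.43 × 1.09 = 0.09327 m³/s
w_3 = (3.19 − 1.72)/2 = 0.735 m; q_3 = 0.277 × 0.54 × 0.735 = 0.1099 m³/s
w_4 = (4.60 − 2.56)/2 = 1.02 m; q_4 = 0.278 × 0.59 × 1.02 = 0.1673 m³/s
w_5 = (5.60 − 3.19)/2 = 1.205 m; q_5 = 0.242 × 0.52 × 1.205 = 0.1516 m³/s
w_6 = (6.32 − 4.60)/2 = 0.86 m; q_6 = 0.284 × 0.64 × 0.86 = 0.1563 m³/s
w_7 = (7.32 − 5.60)/2 = 0.86 m; q_7 = 0.163 × 0.32 × 0.86 = 0.04486 m³/s
w_8 = (7.32 − 6.32)/2 = 0.5 m; q_8 = 0.152 × 0.16 × 0.5 = 0.01216 m³/s
Q = Σ qᵢ = 0.7464 m³/s

0.746 m³/s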